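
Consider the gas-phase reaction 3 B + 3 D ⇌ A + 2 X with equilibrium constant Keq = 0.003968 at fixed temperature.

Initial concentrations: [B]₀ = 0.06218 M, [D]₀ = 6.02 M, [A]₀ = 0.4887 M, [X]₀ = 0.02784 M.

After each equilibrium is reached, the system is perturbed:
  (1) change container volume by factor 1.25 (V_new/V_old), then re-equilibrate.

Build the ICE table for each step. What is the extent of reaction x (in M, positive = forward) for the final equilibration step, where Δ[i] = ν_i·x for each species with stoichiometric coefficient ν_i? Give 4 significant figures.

Q₀ = 0.007222 vs Keq = 0.003968 ⇒ Q>K, reverse
Step 1:
                    B           D           A           X
  init        0.06218        6.02      0.4887     0.02784
  Δ          0.006051    0.006051   -0.002017   -0.004034
  eq          0.06823       6.026      0.4867     0.02381
  solve Keq expr → x = -0.002017; check Q = 0.003968
Then change container volume by factor 1.25 (V_new/V_old).
Step 2:
                    B           D           A           X
  init        0.05458       4.821      0.3893     0.01904
  Δ          0.005104    0.005104   -0.001701   -0.003403
  eq          0.05969       4.826      0.3876     0.01564
  solve Keq expr → x = -0.001701; check Q = 0.003968

x = -0.001701 M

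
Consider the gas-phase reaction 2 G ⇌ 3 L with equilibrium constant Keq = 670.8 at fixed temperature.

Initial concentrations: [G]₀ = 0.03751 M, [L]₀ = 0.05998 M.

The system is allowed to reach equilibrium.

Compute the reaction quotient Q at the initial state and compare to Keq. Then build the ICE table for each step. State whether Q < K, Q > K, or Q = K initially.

Q₀ = 0.1534 vs Keq = 670.8 ⇒ Q<K, forward
Step 1:
                  G         L
  Initial   0.03751   0.05998
  Change   -0.03602   0.05404
  Equil    0.001486     0.114
  solve Keq expr → x = 0.01801; check Q = 670.8

Q₀ = 0.1534; Q < K (proceeds forward)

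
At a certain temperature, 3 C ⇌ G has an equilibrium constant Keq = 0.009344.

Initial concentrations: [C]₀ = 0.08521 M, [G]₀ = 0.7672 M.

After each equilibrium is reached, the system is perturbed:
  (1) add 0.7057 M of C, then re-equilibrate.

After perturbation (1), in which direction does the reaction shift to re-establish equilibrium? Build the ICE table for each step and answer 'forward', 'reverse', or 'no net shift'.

Direction: forward

Q₀ = 1240 vs Keq = 0.009344 ⇒ Q>K, reverse
Step 1:
                    C           G
  I           0.08521      0.7672
  C             2.035     -0.6782
  E              2.12     0.08901
  solve Keq expr → x = -0.6782; check Q = 0.009344
Then add 0.7057 M of C.
Step 2:
                    C           G
  I             2.825     0.08901
  C           -0.2256      0.0752
  E               2.6      0.1642
  solve Keq expr → x = 0.0752; check Q = 0.009344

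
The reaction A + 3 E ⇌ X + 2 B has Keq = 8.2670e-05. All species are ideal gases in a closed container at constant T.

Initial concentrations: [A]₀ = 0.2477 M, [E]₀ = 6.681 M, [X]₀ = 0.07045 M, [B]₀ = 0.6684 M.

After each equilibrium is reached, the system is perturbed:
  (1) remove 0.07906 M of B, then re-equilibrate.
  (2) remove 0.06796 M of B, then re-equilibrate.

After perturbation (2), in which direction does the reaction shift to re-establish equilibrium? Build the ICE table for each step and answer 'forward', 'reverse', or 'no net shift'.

Q₀ = 4.2609e-04 vs Keq = 8.2670e-05 ⇒ Q>K, reverse
Step 1:
                   A          E          X          B
  I           0.2477      6.681    0.07045     0.6684
  C            0.047      0.141     -0.047   -0.09401
  E           0.2947      6.822    0.02345     0.5744
  solve Keq expr → x = -0.047; check Q = 8.2670e-05
Then remove 0.07906 M of B.
Step 2:
                   A          E          X          B
  I           0.2947      6.822    0.02345     0.4953
  C        -0.005827   -0.01748   0.005827    0.01165
  E           0.2889      6.805    0.02927      0.507
  solve Keq expr → x = 0.005827; check Q = 8.2670e-05
Then remove 0.06796 M of B.
Step 3:
                   A          E          X          B
  I           0.2889      6.805    0.02927      0.439
  C        -0.006442   -0.01933   0.006442    0.01288
  E           0.2824      6.785    0.03572     0.4519
  solve Keq expr → x = 0.006442; check Q = 8.2670e-05

Direction: forward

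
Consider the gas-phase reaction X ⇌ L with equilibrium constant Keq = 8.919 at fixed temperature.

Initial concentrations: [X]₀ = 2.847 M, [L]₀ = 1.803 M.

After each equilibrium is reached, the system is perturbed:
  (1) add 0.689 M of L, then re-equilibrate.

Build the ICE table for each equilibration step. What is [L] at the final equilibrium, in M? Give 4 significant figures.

[L]_eq = 4.801 M

Q₀ = 0.6333 vs Keq = 8.919 ⇒ Q<K, forward
Step 1:
                   X          L
  init         2.847      1.803
  Δ           -2.378      2.378
  eq          0.4688      4.181
  solve Keq expr → x = 2.378; check Q = 8.919
Then add 0.689 M of L.
Step 2:
                   X          L
  init        0.4688       4.87
  Δ          0.06946   -0.06946
  eq          0.5383      4.801
  solve Keq expr → x = -0.06946; check Q = 8.919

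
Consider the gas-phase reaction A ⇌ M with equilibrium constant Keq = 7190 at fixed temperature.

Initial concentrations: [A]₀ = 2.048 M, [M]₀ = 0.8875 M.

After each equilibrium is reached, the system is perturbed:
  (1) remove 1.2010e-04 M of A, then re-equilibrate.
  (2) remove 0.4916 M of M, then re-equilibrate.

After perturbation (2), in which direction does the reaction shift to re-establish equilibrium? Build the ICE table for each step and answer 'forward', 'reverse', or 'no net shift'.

Q₀ = 0.4333 vs Keq = 7190 ⇒ Q<K, forward
Step 1:
                    A           M
  I             2.048      0.8875
  C            -2.048       2.048
  E        4.0822e-04       2.935
  solve Keq expr → x = 2.048; check Q = 7190
Then remove 1.2010e-04 M of A.
Step 2:
                    A           M
  I        2.8812e-04       2.935
  C        1.2008e-04 -1.2008e-04
  E        4.0820e-04       2.935
  solve Keq expr → x = -1.2008e-04; check Q = 7190
Then remove 0.4916 M of M.
Step 3:
                    A           M
  I        4.0820e-04       2.443
  C       -6.8363e-05  6.8363e-05
  E        3.3984e-04       2.443
  solve Keq expr → x = 6.8363e-05; check Q = 7190

Direction: forward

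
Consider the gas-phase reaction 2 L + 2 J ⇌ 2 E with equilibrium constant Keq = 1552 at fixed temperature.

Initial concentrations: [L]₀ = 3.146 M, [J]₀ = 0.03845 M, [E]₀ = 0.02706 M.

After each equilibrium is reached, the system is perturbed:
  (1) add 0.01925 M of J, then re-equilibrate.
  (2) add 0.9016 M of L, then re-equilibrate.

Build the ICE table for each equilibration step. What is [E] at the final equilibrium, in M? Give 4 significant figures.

[E]_eq = 0.08422 M

Q₀ = 0.05004 vs Keq = 1552 ⇒ Q<K, forward
Step 1:
                  L         J         E
  Initial     3.146   0.03845   0.02706
  Change   -0.03792  -0.03792   0.03792
  Equil       3.108 5.3069e-04   0.06498
  solve Keq expr → x = 0.01896; check Q = 1552
Then add 0.01925 M of J.
Step 2:
                  L         J         E
  Initial     3.108   0.01978   0.06498
  Change   -0.01909  -0.01909   0.01909
  Equil       3.089 6.9083e-04   0.08407
  solve Keq expr → x = 0.009545; check Q = 1552
Then add 0.9016 M of L.
Step 3:
                  L         J         E
  Initial     3.991 6.9083e-04   0.08407
  Change  -1.5507e-04 -1.5507e-04 1.5507e-04
  Equil        3.99 5.3576e-04   0.08422
  solve Keq expr → x = 7.7537e-05; check Q = 1552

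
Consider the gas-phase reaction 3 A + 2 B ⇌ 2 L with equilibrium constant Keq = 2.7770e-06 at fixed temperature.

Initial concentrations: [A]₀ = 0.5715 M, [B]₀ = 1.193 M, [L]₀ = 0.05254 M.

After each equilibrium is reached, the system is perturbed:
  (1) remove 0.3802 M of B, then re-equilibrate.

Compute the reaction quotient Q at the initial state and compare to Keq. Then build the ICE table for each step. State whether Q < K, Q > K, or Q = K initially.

Q₀ = 0.01039 vs Keq = 2.7770e-06 ⇒ Q>K, reverse
Step 1:
                  A         B         L
  init       0.5715     1.193   0.05254
  Δ         0.07718   0.05146  -0.05146
  eq         0.6487     1.244  0.001083
  solve Keq expr → x = -0.02573; check Q = 2.7770e-06
Then remove 0.3802 M of B.
Step 2:
                  A         B         L
  init       0.6487    0.8643  0.001083
  Δ       4.9480e-04 3.2987e-04 -3.2987e-04
  eq         0.6492    0.8646 7.5360e-04
  solve Keq expr → x = -1.6493e-04; check Q = 2.7770e-06

Q₀ = 0.01039; Q > K (proceeds reverse)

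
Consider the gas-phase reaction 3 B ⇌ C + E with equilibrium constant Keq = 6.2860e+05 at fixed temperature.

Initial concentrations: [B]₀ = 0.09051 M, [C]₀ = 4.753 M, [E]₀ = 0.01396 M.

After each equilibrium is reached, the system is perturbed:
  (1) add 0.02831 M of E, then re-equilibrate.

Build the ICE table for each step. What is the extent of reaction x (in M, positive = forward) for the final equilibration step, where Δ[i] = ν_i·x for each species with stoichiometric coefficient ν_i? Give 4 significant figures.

x = -4.2222e-04 M

Q₀ = 89.49 vs Keq = 6.2860e+05 ⇒ Q<K, forward
Step 1:
                  B         C         E
  Initial   0.09051     4.753   0.01396
  Change   -0.08368   0.02789   0.02789
  Equil    0.006828     4.781   0.04185
  solve Keq expr → x = 0.02789; check Q = 6.2860e+05
Then add 0.02831 M of E.
Step 2:
                  B         C         E
  Initial  0.006828     4.781   0.07016
  Change   0.001267 -4.2222e-04 -4.2222e-04
  Equil    0.008095      4.78   0.06974
  solve Keq expr → x = -4.2222e-04; check Q = 6.2860e+05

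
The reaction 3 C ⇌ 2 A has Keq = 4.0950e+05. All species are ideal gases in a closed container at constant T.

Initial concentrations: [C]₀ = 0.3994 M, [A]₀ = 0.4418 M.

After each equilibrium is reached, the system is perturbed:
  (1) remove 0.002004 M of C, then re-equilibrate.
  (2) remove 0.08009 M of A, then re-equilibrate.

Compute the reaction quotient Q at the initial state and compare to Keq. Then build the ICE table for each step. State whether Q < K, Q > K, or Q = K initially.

Q₀ = 3.064; Q < K (proceeds forward)

Q₀ = 3.064 vs Keq = 4.0950e+05 ⇒ Q<K, forward
Step 1:
                   C          A
  Initial     0.3994     0.4418
  Change     -0.3888     0.2592
  Equil      0.01063      0.701
  solve Keq expr → x = 0.1296; check Q = 4.0950e+05
Then remove 0.002004 M of C.
Step 2:
                   C          A
  Initial   0.008622      0.701
  Change    0.001991  -0.001327
  Equil      0.01061     0.6997
  solve Keq expr → x = -6.6353e-04; check Q = 4.0950e+05
Then remove 0.08009 M of A.
Step 3:
                   C          A
  Initial    0.01061     0.6196
  Change  -8.2045e-04 5.4697e-04
  Equil     0.009793     0.6201
  solve Keq expr → x = 2.7348e-04; check Q = 4.0950e+05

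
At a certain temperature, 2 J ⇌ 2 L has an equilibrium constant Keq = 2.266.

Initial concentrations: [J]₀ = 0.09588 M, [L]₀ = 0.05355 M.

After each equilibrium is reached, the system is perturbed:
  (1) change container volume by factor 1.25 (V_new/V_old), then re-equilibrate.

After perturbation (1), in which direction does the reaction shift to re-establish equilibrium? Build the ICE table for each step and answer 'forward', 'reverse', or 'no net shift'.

Q₀ = 0.3119 vs Keq = 2.266 ⇒ Q<K, forward
Step 1:
                  J         L
  init      0.09588   0.05355
  Δ        -0.03624   0.03624
  eq        0.05964   0.08979
  solve Keq expr → x = 0.01812; check Q = 2.266
Then change container volume by factor 1.25 (V_new/V_old).
Step 2:
                  J         L
  init      0.04772   0.07183
  Δ               0         0
  eq        0.04772   0.07183
  solve Keq expr → x = 0; check Q = 2.266

Direction: no net shift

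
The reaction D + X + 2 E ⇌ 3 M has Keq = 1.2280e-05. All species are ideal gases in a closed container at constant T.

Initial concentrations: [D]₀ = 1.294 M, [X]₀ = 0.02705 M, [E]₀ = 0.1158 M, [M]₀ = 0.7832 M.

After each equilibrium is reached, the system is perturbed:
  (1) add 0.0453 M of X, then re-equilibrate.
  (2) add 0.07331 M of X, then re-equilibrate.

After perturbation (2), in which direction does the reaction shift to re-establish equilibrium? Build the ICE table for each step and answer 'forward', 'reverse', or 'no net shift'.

Direction: forward

Q₀ = 1024 vs Keq = 1.2280e-05 ⇒ Q>K, reverse
Step 1:
                    D           X           E           M
  init          1.294     0.02705      0.1158      0.7832
  Δ            0.2568      0.2568      0.5135     -0.7703
  eq            1.551      0.2838      0.6293     0.01289
  solve Keq expr → x = -0.2568; check Q = 1.2280e-05
Then add 0.0453 M of X.
Step 2:
                    D           X           E           M
  init          1.551      0.3291      0.6293     0.01289
  Δ       -2.1414e-04 -2.1414e-04 -4.2828e-04  6.4242e-04
  eq            1.551      0.3289      0.6289     0.01353
  solve Keq expr → x = 2.1414e-04; check Q = 1.2280e-05
Then add 0.07331 M of X.
Step 3:
                    D           X           E           M
  init          1.551      0.4022      0.6289     0.01353
  Δ       -3.0818e-04 -3.0818e-04 -6.1636e-04  9.2454e-04
  eq             1.55      0.4019      0.6283     0.01446
  solve Keq expr → x = 3.0818e-04; check Q = 1.2280e-05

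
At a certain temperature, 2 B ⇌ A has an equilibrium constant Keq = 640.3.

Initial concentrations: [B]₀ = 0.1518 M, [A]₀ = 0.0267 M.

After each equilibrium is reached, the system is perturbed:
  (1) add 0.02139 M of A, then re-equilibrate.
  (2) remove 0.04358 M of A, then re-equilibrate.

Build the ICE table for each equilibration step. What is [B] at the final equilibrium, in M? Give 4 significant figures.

Q₀ = 1.159 vs Keq = 640.3 ⇒ Q<K, forward
Step 1:
                    B           A
  init         0.1518      0.0267
  Δ           -0.1395     0.06976
  eq          0.01227     0.09646
  solve Keq expr → x = 0.06976; check Q = 640.3
Then add 0.02139 M of A.
Step 2:
                    B           A
  init        0.01227      0.1179
  Δ          0.001257 -6.2828e-04
  eq          0.01353      0.1172
  solve Keq expr → x = -6.2828e-04; check Q = 640.3
Then remove 0.04358 M of A.
Step 3:
                    B           A
  init        0.01353     0.07364
  Δ         -0.002708    0.001354
  eq          0.01082       0.075
  solve Keq expr → x = 0.001354; check Q = 640.3

[B]_eq = 0.01082 M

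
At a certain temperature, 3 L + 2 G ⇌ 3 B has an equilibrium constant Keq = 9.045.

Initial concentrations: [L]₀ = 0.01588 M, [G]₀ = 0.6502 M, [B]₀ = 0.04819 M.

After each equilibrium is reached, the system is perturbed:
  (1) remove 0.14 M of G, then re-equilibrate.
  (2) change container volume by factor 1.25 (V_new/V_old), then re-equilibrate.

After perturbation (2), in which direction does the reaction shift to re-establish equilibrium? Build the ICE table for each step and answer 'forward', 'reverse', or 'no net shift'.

Q₀ = 66.1 vs Keq = 9.045 ⇒ Q>K, reverse
Step 1:
                    L           G           B
  init        0.01588      0.6502     0.04819
  Δ          0.009017    0.006012   -0.009017
  eq           0.0249      0.6562     0.03917
  solve Keq expr → x = -0.003006; check Q = 9.045
Then remove 0.14 M of G.
Step 2:
                    L           G           B
  init         0.0249      0.5162     0.03917
  Δ          0.002441    0.001627   -0.002441
  eq          0.02734      0.5178     0.03673
  solve Keq expr → x = -8.1372e-04; check Q = 9.045
Then change container volume by factor 1.25 (V_new/V_old).
Step 3:
                    L           G           B
  init        0.02187      0.4143     0.02939
  Δ          0.001857    0.001238   -0.001857
  eq          0.02373      0.4155     0.02753
  solve Keq expr → x = -6.1899e-04; check Q = 9.045

Direction: reverse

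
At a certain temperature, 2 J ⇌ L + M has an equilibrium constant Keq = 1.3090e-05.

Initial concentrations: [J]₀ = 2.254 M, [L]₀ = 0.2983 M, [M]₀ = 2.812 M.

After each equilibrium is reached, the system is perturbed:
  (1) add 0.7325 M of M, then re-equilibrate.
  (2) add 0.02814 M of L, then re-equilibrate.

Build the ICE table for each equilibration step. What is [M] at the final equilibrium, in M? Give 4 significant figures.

Q₀ = 0.1651 vs Keq = 1.3090e-05 ⇒ Q>K, reverse
Step 1:
                   J          L          M
  init         2.254     0.2983      2.812
  Δ           0.5965    -0.2983    -0.2983
  eq           2.851 4.2312e-05      2.514
  solve Keq expr → x = -0.2983; check Q = 1.3090e-05
Then add 0.7325 M of M.
Step 2:
                   J          L          M
  init         2.851 4.2312e-05      3.246
  Δ       1.9094e-05 -9.5470e-06 -9.5470e-06
  eq           2.851 3.2765e-05      3.246
  solve Keq expr → x = -9.5470e-06; check Q = 1.3090e-05
Then add 0.02814 M of L.
Step 3:
                   J          L          M
  init         2.851    0.02817      3.246
  Δ          0.05628   -0.02814   -0.02814
  eq           2.907 3.4370e-05      3.218
  solve Keq expr → x = -0.02814; check Q = 1.3090e-05

[M]_eq = 3.218 M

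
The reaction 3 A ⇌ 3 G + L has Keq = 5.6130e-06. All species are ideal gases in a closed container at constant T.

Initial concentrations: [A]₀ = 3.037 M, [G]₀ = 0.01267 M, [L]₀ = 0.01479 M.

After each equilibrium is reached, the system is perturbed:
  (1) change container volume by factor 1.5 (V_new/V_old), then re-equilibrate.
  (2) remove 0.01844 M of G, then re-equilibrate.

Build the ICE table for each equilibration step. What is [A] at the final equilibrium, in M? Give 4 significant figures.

Q₀ = 1.0739e-09 vs Keq = 5.6130e-06 ⇒ Q<K, forward
Step 1:
                  A         G         L
  Initial     3.037   0.01267   0.01479
  Change    -0.1229    0.1229   0.04096
  Equil       2.914    0.1356   0.05575
  solve Keq expr → x = 0.04096; check Q = 5.6130e-06
Then change container volume by factor 1.5 (V_new/V_old).
Step 2:
                  A         G         L
  Initial     1.943   0.09038   0.03717
  Change   -0.00973   0.00973  0.003243
  Equil       1.933    0.1001   0.04041
  solve Keq expr → x = 0.003243; check Q = 5.6130e-06
Then remove 0.01844 M of G.
Step 3:
                  A         G         L
  Initial     1.933   0.08167   0.04041
  Change   -0.01412   0.01412  0.004708
  Equil       1.919   0.09579   0.04512
  solve Keq expr → x = 0.004708; check Q = 5.6130e-06

[A]_eq = 1.919 M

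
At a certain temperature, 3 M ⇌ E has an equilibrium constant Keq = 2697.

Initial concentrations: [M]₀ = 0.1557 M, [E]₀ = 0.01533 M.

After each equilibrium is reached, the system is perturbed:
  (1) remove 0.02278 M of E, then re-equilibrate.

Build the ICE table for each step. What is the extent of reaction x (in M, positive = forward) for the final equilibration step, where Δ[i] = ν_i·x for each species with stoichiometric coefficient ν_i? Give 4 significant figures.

x = 0.001324 M

Q₀ = 4.061 vs Keq = 2697 ⇒ Q<K, forward
Step 1:
                  M         E
  I          0.1557   0.01533
  C         -0.1279   0.04263
  E          0.0278   0.05796
  solve Keq expr → x = 0.04263; check Q = 2697
Then remove 0.02278 M of E.
Step 2:
                  M         E
  I          0.0278   0.03518
  C       -0.003971  0.001324
  E         0.02383   0.03651
  solve Keq expr → x = 0.001324; check Q = 2697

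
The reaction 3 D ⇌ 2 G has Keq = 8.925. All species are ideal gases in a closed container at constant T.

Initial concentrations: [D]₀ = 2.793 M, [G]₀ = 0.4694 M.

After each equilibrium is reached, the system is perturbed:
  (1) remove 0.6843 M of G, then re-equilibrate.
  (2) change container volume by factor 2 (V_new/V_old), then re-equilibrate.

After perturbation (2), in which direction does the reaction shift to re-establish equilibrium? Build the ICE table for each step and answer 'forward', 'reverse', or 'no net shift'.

Direction: reverse

Q₀ = 0.01011 vs Keq = 8.925 ⇒ Q<K, forward
Step 1:
                    D           G
  I             2.793      0.4694
  C            -2.067       1.378
  E            0.7259       1.847
  solve Keq expr → x = 0.689; check Q = 8.925
Then remove 0.6843 M of G.
Step 2:
                    D           G
  I            0.7259       1.163
  C           -0.1604       0.107
  E            0.5654        1.27
  solve Keq expr → x = 0.05348; check Q = 8.925
Then change container volume by factor 2 (V_new/V_old).
Step 3:
                    D           G
  I            0.2827      0.6351
  C            0.0587    -0.03913
  E            0.3414      0.5959
  solve Keq expr → x = -0.01957; check Q = 8.925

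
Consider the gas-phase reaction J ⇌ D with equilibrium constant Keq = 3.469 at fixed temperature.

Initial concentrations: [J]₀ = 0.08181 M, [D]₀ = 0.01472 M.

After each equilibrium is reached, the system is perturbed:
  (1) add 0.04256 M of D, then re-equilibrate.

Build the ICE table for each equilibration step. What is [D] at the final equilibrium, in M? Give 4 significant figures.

[D]_eq = 0.108 M

Q₀ = 0.1799 vs Keq = 3.469 ⇒ Q<K, forward
Step 1:
                   J          D
  Initial    0.08181    0.01472
  Change    -0.06021    0.06021
  Equil       0.0216    0.07493
  solve Keq expr → x = 0.06021; check Q = 3.469
Then add 0.04256 M of D.
Step 2:
                   J          D
  Initial     0.0216     0.1175
  Change    0.009523  -0.009523
  Equil      0.03112      0.108
  solve Keq expr → x = -0.009523; check Q = 3.469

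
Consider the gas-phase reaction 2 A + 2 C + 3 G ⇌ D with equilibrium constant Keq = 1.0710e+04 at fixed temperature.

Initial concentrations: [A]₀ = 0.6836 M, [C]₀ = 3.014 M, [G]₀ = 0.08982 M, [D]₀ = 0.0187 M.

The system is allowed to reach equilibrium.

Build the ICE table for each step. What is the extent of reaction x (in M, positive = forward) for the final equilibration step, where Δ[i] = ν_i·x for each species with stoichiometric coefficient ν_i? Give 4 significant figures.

Q₀ = 6.079 vs Keq = 1.0710e+04 ⇒ Q<K, forward
Step 1:
                    A           C           G           D
  init         0.6836       3.014     0.08982      0.0187
  Δ          -0.05278    -0.05278    -0.07917     0.02639
  eq           0.6308       2.961     0.01065     0.04509
  solve Keq expr → x = 0.02639; check Q = 1.0710e+04

x = 0.02639 M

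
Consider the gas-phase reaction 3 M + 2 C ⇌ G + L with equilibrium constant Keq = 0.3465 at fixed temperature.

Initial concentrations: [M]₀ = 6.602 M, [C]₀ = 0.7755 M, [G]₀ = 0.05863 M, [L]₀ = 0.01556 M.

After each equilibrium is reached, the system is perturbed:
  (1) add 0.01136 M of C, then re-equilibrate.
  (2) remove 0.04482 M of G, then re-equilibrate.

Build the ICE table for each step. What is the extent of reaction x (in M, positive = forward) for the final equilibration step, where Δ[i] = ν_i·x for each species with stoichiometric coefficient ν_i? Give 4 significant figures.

Q₀ = 5.2716e-06 vs Keq = 0.3465 ⇒ Q<K, forward
Step 1:
                  M         C         G         L
  init        6.602    0.7755   0.05863   0.01556
  Δ          -1.085   -0.7233    0.3617    0.3617
  eq          5.517    0.0522    0.4203    0.3772
  solve Keq expr → x = 0.3617; check Q = 0.3465
Then add 0.01136 M of C.
Step 2:
                  M         C         G         L
  init        5.517   0.06356    0.4203    0.3772
  Δ        -0.01567  -0.01045  0.005224  0.005224
  eq          5.501   0.05311    0.4255    0.3824
  solve Keq expr → x = 0.005224; check Q = 0.3465
Then remove 0.04482 M of G.
Step 3:
                  M         C         G         L
  init        5.501   0.05311    0.3807    0.3824
  Δ       -0.003969 -0.002646  0.001323  0.001323
  eq          5.497   0.05046     0.382    0.3838
  solve Keq expr → x = 0.001323; check Q = 0.3465

x = 0.001323 M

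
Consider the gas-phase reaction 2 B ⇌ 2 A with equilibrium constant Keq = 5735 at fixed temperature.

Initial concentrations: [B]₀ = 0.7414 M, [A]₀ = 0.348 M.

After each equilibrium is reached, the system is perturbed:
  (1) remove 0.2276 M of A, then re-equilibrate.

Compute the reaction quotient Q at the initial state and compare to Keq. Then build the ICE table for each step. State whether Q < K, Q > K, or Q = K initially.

Q₀ = 0.2203; Q < K (proceeds forward)

Q₀ = 0.2203 vs Keq = 5735 ⇒ Q<K, forward
Step 1:
                   B          A
  Initial     0.7414      0.348
  Change     -0.7272     0.7272
  Equil       0.0142      1.075
  solve Keq expr → x = 0.3636; check Q = 5735
Then remove 0.2276 M of A.
Step 2:
                   B          A
  Initial     0.0142     0.8476
  Change   -0.002966   0.002966
  Equil      0.01123     0.8506
  solve Keq expr → x = 0.001483; check Q = 5735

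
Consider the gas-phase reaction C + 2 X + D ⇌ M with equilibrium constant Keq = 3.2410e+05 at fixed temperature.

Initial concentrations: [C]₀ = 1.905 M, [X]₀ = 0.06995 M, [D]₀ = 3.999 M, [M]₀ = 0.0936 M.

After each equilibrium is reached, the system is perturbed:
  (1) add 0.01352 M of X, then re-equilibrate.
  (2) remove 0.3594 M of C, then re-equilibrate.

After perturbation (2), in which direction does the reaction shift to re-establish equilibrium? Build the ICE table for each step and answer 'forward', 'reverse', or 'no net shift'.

Direction: reverse

Q₀ = 2.511 vs Keq = 3.2410e+05 ⇒ Q<K, forward
Step 1:
                   C          X          D          M
  I            1.905    0.06995      3.999     0.0936
  C         -0.03486   -0.06972   -0.03486    0.03486
  E             1.87 2.3122e-04      3.964     0.1285
  solve Keq expr → x = 0.03486; check Q = 3.2410e+05
Then add 0.01352 M of X.
Step 2:
                   C          X          D          M
  I             1.87    0.01375      3.964     0.1285
  C        -0.006757   -0.01351  -0.006757   0.006757
  E            1.863 2.3786e-04      3.957     0.1352
  solve Keq expr → x = 0.006757; check Q = 3.2410e+05
Then remove 0.3594 M of C.
Step 3:
                   C          X          D          M
  I            1.504 2.3786e-04      3.957     0.1352
  C       1.3442e-05 2.6884e-05 1.3442e-05 -1.3442e-05
  E            1.504 2.6474e-04      3.957     0.1352
  solve Keq expr → x = -1.3442e-05; check Q = 3.2410e+05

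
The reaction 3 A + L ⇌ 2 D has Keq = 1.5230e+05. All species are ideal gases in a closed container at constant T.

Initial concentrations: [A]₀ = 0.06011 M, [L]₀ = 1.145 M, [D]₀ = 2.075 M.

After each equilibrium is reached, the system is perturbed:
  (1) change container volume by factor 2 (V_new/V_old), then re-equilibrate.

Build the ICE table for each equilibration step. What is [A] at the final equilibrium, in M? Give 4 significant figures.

Q₀ = 1.7314e+04 vs Keq = 1.5230e+05 ⇒ Q<K, forward
Step 1:
                  A         L         D
  Initial   0.06011     1.145     2.075
  Change   -0.03071  -0.01024   0.02047
  Equil      0.0294     1.135     2.095
  solve Keq expr → x = 0.01024; check Q = 1.5230e+05
Then change container volume by factor 2 (V_new/V_old).
Step 2:
                  A         L         D
  Initial    0.0147    0.5674     1.048
  Change   0.008511  0.002837 -0.005674
  Equil     0.02321    0.5702     1.042
  solve Keq expr → x = -0.002837; check Q = 1.5230e+05

[A]_eq = 0.02321 M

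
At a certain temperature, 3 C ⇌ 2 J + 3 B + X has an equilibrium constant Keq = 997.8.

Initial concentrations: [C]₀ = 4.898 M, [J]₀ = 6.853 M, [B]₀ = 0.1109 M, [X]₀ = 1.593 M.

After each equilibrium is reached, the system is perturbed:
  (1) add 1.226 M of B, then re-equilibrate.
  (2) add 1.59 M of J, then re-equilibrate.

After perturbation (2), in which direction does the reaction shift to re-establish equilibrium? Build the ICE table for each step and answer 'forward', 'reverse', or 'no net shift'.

Q₀ = 8.6839e-04 vs Keq = 997.8 ⇒ Q<K, forward
Step 1:
                   C          J          B          X
  init         4.898      6.853     0.1109      1.593
  Δ           -3.038      2.026      3.038      1.013
  eq            1.86      8.879      3.149      2.606
  solve Keq expr → x = 1.013; check Q = 997.8
Then add 1.226 M of B.
Step 2:
                   C          J          B          X
  init          1.86      8.879      4.375      2.606
  Δ           0.4003    -0.2669    -0.4003    -0.1334
  eq            2.26      8.612      3.975      2.472
  solve Keq expr → x = -0.1334; check Q = 997.8
Then add 1.59 M of J.
Step 3:
                   C          J          B          X
  init          2.26       10.2      3.975      2.472
  Δ           0.1459   -0.09726    -0.1459   -0.04863
  eq           2.406       10.1      3.829      2.424
  solve Keq expr → x = -0.04863; check Q = 997.8

Direction: reverse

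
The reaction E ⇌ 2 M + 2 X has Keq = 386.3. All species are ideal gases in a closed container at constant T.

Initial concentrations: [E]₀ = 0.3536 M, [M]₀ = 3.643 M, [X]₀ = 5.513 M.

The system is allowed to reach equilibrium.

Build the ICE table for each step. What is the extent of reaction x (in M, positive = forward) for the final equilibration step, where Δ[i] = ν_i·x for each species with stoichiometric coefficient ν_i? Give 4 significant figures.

Q₀ = 1141 vs Keq = 386.3 ⇒ Q>K, reverse
Step 1:
                   E          M          X
  init        0.3536      3.643      5.513
  Δ           0.2669    -0.5337    -0.5337
  eq          0.6205      3.109      4.979
  solve Keq expr → x = -0.2669; check Q = 386.3

x = -0.2669 M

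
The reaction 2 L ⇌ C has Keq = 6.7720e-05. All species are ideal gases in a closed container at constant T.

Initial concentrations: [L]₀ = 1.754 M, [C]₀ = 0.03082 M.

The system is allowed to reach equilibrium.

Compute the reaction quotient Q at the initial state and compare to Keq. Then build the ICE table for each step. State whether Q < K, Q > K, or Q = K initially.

Q₀ = 0.01002; Q > K (proceeds reverse)

Q₀ = 0.01002 vs Keq = 6.7720e-05 ⇒ Q>K, reverse
Step 1:
                   L          C
  Initial      1.754    0.03082
  Change     0.06119    -0.0306
  Equil        1.815 2.2313e-04
  solve Keq expr → x = -0.0306; check Q = 6.7720e-05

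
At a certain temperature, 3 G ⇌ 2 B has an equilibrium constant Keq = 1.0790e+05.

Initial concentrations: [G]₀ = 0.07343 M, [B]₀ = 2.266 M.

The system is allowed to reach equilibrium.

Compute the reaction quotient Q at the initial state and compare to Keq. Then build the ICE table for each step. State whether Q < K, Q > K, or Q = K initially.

Q₀ = 1.2969e+04 vs Keq = 1.0790e+05 ⇒ Q<K, forward
Step 1:
                  G         B
  Initial   0.07343     2.266
  Change   -0.03693   0.02462
  Equil      0.0365     2.291
  solve Keq expr → x = 0.01231; check Q = 1.0790e+05

Q₀ = 1.2969e+04; Q < K (proceeds forward)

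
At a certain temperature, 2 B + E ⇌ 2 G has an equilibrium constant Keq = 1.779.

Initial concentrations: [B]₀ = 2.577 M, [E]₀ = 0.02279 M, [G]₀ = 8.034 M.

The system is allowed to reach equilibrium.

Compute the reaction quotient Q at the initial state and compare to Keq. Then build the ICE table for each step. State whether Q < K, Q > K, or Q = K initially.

Q₀ = 426.5 vs Keq = 1.779 ⇒ Q>K, reverse
Step 1:
                   B          E          G
  Initial      2.577    0.02279      8.034
  Change       1.964     0.9818     -1.964
  Equil        4.541      1.005       6.07
  solve Keq expr → x = -0.9818; check Q = 1.779

Q₀ = 426.5; Q > K (proceeds reverse)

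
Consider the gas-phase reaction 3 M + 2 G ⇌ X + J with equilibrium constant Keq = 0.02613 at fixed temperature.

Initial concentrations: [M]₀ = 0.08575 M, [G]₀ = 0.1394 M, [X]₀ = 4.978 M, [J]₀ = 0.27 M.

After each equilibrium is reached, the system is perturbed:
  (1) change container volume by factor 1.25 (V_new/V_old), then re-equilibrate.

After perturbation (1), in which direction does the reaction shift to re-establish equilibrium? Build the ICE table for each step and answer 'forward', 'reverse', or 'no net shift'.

Q₀ = 1.0970e+05 vs Keq = 0.02613 ⇒ Q>K, reverse
Step 1:
                   M          G          X          J
  Initial    0.08575     0.1394      4.978       0.27
  Change      0.8046     0.5364    -0.2682    -0.2682
  Equil       0.8904     0.6758       4.71   0.001789
  solve Keq expr → x = -0.2682; check Q = 0.02613
Then change container volume by factor 1.25 (V_new/V_old).
Step 2:
                   M          G          X          J
  Initial     0.7123     0.5407      3.768   0.001431
  Change    0.002064   0.001376 -6.8802e-04 -6.8802e-04
  Equil       0.7144      0.542      3.767 7.4294e-04
  solve Keq expr → x = -6.8802e-04; check Q = 0.02613

Direction: reverse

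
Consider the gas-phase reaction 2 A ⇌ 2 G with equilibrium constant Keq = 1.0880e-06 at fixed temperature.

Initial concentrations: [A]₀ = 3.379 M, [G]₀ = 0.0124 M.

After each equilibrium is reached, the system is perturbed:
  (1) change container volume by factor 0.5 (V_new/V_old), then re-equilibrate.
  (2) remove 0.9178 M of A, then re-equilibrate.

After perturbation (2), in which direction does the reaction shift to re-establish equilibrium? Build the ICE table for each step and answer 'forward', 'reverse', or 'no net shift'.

Direction: reverse

Q₀ = 1.3467e-05 vs Keq = 1.0880e-06 ⇒ Q>K, reverse
Step 1:
                   A          G
  Initial      3.379     0.0124
  Change    0.008866  -0.008866
  Equil        3.388   0.003534
  solve Keq expr → x = -0.004433; check Q = 1.0880e-06
Then change container volume by factor 0.5 (V_new/V_old).
Step 2:
                   A          G
  Initial      6.776   0.007068
  Change           0          0
  Equil        6.776   0.007068
  solve Keq expr → x = 0; check Q = 1.0880e-06
Then remove 0.9178 M of A.
Step 3:
                   A          G
  Initial      5.858   0.007068
  Change  9.5633e-04 -9.5633e-04
  Equil        5.859   0.006111
  solve Keq expr → x = -4.7817e-04; check Q = 1.0880e-06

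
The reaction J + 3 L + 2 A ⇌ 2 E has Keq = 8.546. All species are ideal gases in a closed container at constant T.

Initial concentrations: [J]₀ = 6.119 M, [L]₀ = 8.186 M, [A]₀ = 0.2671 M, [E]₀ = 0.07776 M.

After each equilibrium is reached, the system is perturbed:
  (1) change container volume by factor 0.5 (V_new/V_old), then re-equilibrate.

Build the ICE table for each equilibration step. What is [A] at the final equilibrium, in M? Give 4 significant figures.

Q₀ = 2.5250e-05 vs Keq = 8.546 ⇒ Q<K, forward
Step 1:
                  J         L         A         E
  Initial     6.119     8.186    0.2671   0.07776
  Change    -0.1324   -0.3973   -0.2649    0.2649
  Equil       5.987     7.789  0.002204    0.3427
  solve Keq expr → x = 0.1324; check Q = 8.546
Then change container volume by factor 0.5 (V_new/V_old).
Step 2:
                  J         L         A         E
  Initial     11.97     15.58  0.004408    0.6853
  Change   -0.00165  -0.00495   -0.0033    0.0033
  Equil       11.97     15.57  0.001108    0.6886
  solve Keq expr → x = 0.00165; check Q = 8.546

[A]_eq = 0.001108 M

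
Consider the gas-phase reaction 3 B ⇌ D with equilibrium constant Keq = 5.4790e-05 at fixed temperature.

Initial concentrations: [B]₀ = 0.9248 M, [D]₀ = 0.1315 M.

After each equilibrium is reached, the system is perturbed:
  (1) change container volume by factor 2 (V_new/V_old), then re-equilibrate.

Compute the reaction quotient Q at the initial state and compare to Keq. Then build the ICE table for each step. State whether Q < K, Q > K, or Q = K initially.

Q₀ = 0.1663 vs Keq = 5.4790e-05 ⇒ Q>K, reverse
Step 1:
                   B          D
  init        0.9248     0.1315
  Δ           0.3941    -0.1314
  eq           1.319 1.2571e-04
  solve Keq expr → x = -0.1314; check Q = 5.4790e-05
Then change container volume by factor 2 (V_new/V_old).
Step 2:
                   B          D
  init        0.6595 6.2854e-05
  Δ       1.4139e-04 -4.7130e-05
  eq          0.6596 1.5723e-05
  solve Keq expr → x = -4.7130e-05; check Q = 5.4790e-05

Q₀ = 0.1663; Q > K (proceeds reverse)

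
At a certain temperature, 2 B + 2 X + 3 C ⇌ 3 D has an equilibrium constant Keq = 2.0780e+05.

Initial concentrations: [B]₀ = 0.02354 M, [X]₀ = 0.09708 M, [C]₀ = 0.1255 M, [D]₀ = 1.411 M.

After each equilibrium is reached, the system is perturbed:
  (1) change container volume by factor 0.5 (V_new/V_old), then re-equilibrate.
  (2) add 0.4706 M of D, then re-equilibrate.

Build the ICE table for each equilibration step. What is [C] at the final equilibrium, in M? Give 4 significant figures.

[C]_eq = 0.4108 M

Q₀ = 2.7213e+08 vs Keq = 2.0780e+05 ⇒ Q>K, reverse
Step 1:
                   B          X          C          D
  I          0.02354    0.09708     0.1255      1.411
  C          0.09467    0.09467      0.142     -0.142
  E           0.1182     0.1917     0.2675      1.269
  solve Keq expr → x = -0.04733; check Q = 2.0780e+05
Then change container volume by factor 0.5 (V_new/V_old).
Step 2:
                   B          X          C          D
  I           0.2364     0.3835      0.535      2.538
  C          -0.0974    -0.0974    -0.1461     0.1461
  E            0.139     0.2861     0.3889      2.684
  solve Keq expr → x = 0.0487; check Q = 2.0780e+05
Then add 0.4706 M of D.
Step 3:
                   B          X          C          D
  I            0.139     0.2861     0.3889      3.155
  C           0.0146     0.0146    0.02191   -0.02191
  E           0.1536     0.3007     0.4108      3.133
  solve Keq expr → x = -0.007302; check Q = 2.0780e+05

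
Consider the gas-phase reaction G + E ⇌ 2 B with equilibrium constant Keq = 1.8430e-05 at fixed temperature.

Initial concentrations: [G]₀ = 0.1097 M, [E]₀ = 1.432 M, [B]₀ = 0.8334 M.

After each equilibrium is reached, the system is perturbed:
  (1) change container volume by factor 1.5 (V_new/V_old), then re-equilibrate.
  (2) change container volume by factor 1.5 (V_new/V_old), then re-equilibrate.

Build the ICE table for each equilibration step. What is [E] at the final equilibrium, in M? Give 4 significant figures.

[E]_eq = 0.8207 M

Q₀ = 4.421 vs Keq = 1.8430e-05 ⇒ Q>K, reverse
Step 1:
                    G           E           B
  init         0.1097       1.432      0.8334
  Δ            0.4146      0.4146     -0.8292
  eq           0.5243       1.847    0.004224
  solve Keq expr → x = -0.4146; check Q = 1.8430e-05
Then change container volume by factor 1.5 (V_new/V_old).
Step 2:
                    G           E           B
  init         0.3495       1.231    0.002816
  Δ                 0           0           0
  eq           0.3495       1.231    0.002816
  solve Keq expr → x = 0; check Q = 1.8430e-05
Then change container volume by factor 1.5 (V_new/V_old).
Step 3:
                    G           E           B
  init          0.233      0.8207    0.001877
  Δ                 0           0           0
  eq            0.233      0.8207    0.001877
  solve Keq expr → x = 0; check Q = 1.8430e-05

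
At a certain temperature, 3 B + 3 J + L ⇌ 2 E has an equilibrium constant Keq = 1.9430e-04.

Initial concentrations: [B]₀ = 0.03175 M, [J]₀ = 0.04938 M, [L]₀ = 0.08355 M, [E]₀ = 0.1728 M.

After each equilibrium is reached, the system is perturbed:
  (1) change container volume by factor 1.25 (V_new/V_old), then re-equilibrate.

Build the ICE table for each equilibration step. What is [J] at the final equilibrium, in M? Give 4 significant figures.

Q₀ = 9.2738e+07 vs Keq = 1.9430e-04 ⇒ Q>K, reverse
Step 1:
                  B         J         L         E
  I         0.03175   0.04938   0.08355    0.1728
  C           0.259     0.259   0.08632   -0.1726
  E          0.2907    0.3083    0.1699 1.5420e-04
  solve Keq expr → x = -0.08632; check Q = 1.9430e-04
Then change container volume by factor 1.25 (V_new/V_old).
Step 2:
                  B         J         L         E
  I          0.2326    0.2467    0.1359 1.2336e-04
  C       7.8999e-05 7.8999e-05 2.6333e-05 -5.2666e-05
  E          0.2327    0.2468    0.1359 7.0690e-05
  solve Keq expr → x = -2.6333e-05; check Q = 1.9430e-04

[J]_eq = 0.2468 M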